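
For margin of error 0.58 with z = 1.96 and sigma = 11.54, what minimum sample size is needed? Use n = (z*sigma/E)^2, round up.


z*sigma/E = 1.96 * 11.54 / 0.58 = 28273/725 ≈ 38.997241
(z*sigma/E)^2 ≈ 1520.784835
round up: n = 1521

1521


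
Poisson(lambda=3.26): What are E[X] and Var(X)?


E[X] = Var(X) = lambda = 3.26

3.26, 3.26


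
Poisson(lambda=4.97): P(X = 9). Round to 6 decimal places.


P = e^(-lam) * lam^k / k!
e^(-4.97) ≈ 0.006943148
lam^k = 4.97^9 ≈ 1850152.379532
k! = 9! = 362880
P = 0.006943148 * 1850152.379532 / 362880 ≈ 0.035400

0.035400


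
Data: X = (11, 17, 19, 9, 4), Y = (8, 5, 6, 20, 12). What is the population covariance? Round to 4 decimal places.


Cov = (1/n)*sum((xi-xbar)(yi-ybar))
n = 5, xbar = 60/5 = 12, ybar = 51/5 = 10.2
sum((xi-xbar)(yi-ybar)) = -97
Cov = -97 / 5 = -19.4

-19.4000


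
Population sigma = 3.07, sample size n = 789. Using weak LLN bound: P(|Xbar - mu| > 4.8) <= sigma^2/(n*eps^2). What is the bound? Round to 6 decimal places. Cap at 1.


bound = min(1, sigma^2/(n*eps^2))
sigma^2 = 3.07^2 = 9.4249
n*eps^2 = 789 * 4.8^2 = 789 * 23.04 = 18178.56
sigma^2/(n*eps^2) = 9.4249 / 18178.56 ≈ 0.00051846

0.000518


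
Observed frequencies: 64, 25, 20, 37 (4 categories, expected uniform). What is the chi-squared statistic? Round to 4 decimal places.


chi2 = sum((O-E)^2/E), E = total/4
total = 146, E = 146/4 = 36.5
(64 - 36.5)^2 / 36.5 = 756.25 / 36.5 = 3025/146 ≈ 20.719178
(25 - 36.5)^2 / 36.5 = 132.25 / 36.5 = 529/146 ≈ 3.623288
(20 - 36.5)^2 / 36.5 = 272.25 / 36.5 = 1089/146 ≈ 7.458904
(37 - 36.5)^2 / 36.5 = 0.25 / 36.5 = 1/146 ≈ 0.006849
chi2 = 2322/73 ≈ 31.808219

31.8082


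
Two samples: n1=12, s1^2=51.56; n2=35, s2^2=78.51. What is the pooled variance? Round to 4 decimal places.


sp^2 = ((n1-1)*s1^2 + (n2-1)*s2^2)/(n1+n2-2)
(n1-1)*s1^2 = 11 * 51.56 = 567.16
(n2-1)*s2^2 = 34 * 78.51 = 2669.34
numerator = 567.16 + 2669.34 = 3236.5
n1+n2-2 = 45
sp^2 = 3236.5 / 45 = 6473/90 ≈ 71.922222

71.9222


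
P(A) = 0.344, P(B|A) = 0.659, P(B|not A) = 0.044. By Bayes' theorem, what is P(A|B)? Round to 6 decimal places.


P(A|B) = P(B|A)*P(A) / P(B), P(B) = P(B|A)*P(A) + P(B|not A)*P(not A)
P(B|A)*P(A) = 0.659 * 0.344 = 0.226696
P(B|not A)*P(not A) = 0.044 * 0.656 = 0.028864
P(B) = 0.226696 + 0.028864 = 0.25556
P(A|B) = 0.226696 / 0.25556 ≈ 0.88705588

0.887056


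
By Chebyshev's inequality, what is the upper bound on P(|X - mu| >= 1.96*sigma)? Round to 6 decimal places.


P <= 1/k^2
k^2 = 1.96^2 = 3.8416
1/k^2 = 1 / 3.8416 = 625/2401 ≈ 0.26030820

0.260308


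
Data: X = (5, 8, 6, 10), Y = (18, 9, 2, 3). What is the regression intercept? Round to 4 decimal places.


a = ybar - b*xbar, where b = sum((xi-xbar)(yi-ybar)) / sum((xi-xbar)^2)
n = 4, xbar = 29/4 = 7.25, ybar = 32/4 = 8
Sxy = sum((xi-xbar)(yi-ybar)) = -28
Sxx = sum((xi-xbar)^2) = 14.75
b = Sxy / Sxx = -112/59 ≈ -1.898305
a = 8 - (-1.898305) * 7.25 = 1284/59 ≈ 21.762712

21.7627


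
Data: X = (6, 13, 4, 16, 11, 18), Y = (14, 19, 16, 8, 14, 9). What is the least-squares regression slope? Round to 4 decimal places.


b = sum((xi-xbar)(yi-ybar)) / sum((xi-xbar)^2)
n = 6, xbar = 68/6 = 34/3 ≈ 11.333333, ybar = 80/6 = 40/3 ≈ 13.333333
Sxy = sum((xi-xbar)(yi-ybar)) = -203/3 ≈ -67.666667
Sxx = sum((xi-xbar)^2) = 454/3 ≈ 151.333333
b = Sxy / Sxx = -203/454 ≈ -0.447137

-0.4471


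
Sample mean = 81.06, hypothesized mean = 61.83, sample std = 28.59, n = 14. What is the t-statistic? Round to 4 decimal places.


t = (xbar - mu0) / (s/sqrt(n))
xbar - mu0 = 81.06 - 61.83 = 19.23
sqrt(14) ≈ 3.74165739
s/sqrt(n) = 28.59 / 3.74165739 ≈ 7.64099891
t = 19.23 / 7.64099891 ≈ 2.516687

2.5167


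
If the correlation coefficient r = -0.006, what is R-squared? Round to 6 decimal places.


R^2 = r^2 = (-0.006)^2 = 0.000036

0.000036


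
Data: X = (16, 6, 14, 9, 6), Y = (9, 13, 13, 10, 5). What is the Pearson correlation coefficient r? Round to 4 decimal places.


r = sum((xi-xbar)(yi-ybar)) / sqrt(sum((xi-xbar)^2) * sum((yi-ybar)^2))
n = 5, xbar = 51/5 = 10.2, ybar = 50/5 = 10
Sxy = sum((xi-xbar)(yi-ybar)) = 14
Sxx = sum((xi-xbar)^2) = 84.8
Syy = sum((yi-ybar)^2) = 44
sqrt(Sxx*Syy) ≈ 61.083549
r = Sxy / sqrt(Sxx*Syy) = 14 / 61.083549 ≈ 0.229194

0.2292


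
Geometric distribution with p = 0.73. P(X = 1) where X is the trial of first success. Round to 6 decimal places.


P = (1-p)^(k-1) * p
(1-p)^(k-1) = 0.27^0 = 1
P = 1 * 0.73 = 0.73

0.730000


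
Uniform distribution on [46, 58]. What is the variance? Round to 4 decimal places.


Var = (b-a)^2 / 12
(b-a)^2 = (58 - 46)^2 = 144
Var = 144/12 = 12

12.0000


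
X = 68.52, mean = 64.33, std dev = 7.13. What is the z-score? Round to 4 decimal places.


z = (X - mu) / sigma
X - mu = 68.52 - 64.33 = 4.19
z = 4.19 / 7.13 = 419/713 ≈ 0.587658

0.5877


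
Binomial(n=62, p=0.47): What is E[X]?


E[X] = n*p = 62 * 0.47 = 29.14

29.14


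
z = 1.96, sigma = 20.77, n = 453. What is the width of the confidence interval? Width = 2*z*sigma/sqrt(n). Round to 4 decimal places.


width = 2*z*sigma/sqrt(n)
2*z*sigma = 2 * 1.96 * 20.77 = 81.4184
sqrt(453) ≈ 21.283797
width = 81.4184 / 21.283797 ≈ 3.825370

3.8254


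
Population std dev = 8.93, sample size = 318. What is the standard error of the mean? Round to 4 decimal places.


SE = sigma / sqrt(n)
sqrt(318) ≈ 17.832555
SE = 8.93 / 17.832555 ≈ 0.500770

0.5008


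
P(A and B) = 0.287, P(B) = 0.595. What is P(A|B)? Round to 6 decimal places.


P(A|B) = P(A and B) / P(B) = 0.287 / 0.595 = 41/85 ≈ 0.48235294

0.482353


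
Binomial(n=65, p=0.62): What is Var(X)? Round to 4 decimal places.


Var = n*p*(1-p) = 65 * 0.62 * 0.38 = 15.314

15.3140


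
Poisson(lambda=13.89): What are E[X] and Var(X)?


E[X] = Var(X) = lambda = 13.89

13.89, 13.89


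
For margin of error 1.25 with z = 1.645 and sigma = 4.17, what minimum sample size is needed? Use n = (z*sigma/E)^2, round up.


z*sigma/E = 1.645 * 4.17 / 1.25 = 5.48772
(z*sigma/E)^2 ≈ 30.115071
round up: n = 31

31


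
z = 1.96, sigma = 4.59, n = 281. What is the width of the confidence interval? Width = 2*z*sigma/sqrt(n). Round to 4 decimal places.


width = 2*z*sigma/sqrt(n)
2*z*sigma = 2 * 1.96 * 4.59 = 17.9928
sqrt(281) ≈ 16.763055
width = 17.9928 / 16.763055 ≈ 1.073360

1.0734


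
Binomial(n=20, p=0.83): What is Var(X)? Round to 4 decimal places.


Var = n*p*(1-p) = 20 * 0.83 * 0.17 = 2.822

2.8220


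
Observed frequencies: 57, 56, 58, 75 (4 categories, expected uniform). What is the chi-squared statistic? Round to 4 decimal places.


chi2 = sum((O-E)^2/E), E = total/4
total = 246, E = 246/4 = 61.5
(57 - 61.5)^2 / 61.5 = 20.25 / 61.5 = 27/82 ≈ 0.329268
(56 - 61.5)^2 / 61.5 = 30.25 / 61.5 = 121/246 ≈ 0.491870
(58 - 61.5)^2 / 61.5 = 12.25 / 61.5 = 49/246 ≈ 0.199187
(75 - 61.5)^2 / 61.5 = 182.25 / 61.5 = 243/82 ≈ 2.963415
chi2 = 490/123 ≈ 3.983740

3.9837


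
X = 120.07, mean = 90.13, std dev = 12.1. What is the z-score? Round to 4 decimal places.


z = (X - mu) / sigma
X - mu = 120.07 - 90.13 = 29.94
z = 29.94 / 12.1 = 1497/605 ≈ 2.474380

2.4744


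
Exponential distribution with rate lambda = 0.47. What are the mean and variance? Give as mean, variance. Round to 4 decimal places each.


mean = 1/lam, var = 1/lam^2
mean = 1 / 0.47 = 100/47 ≈ 2.127660
lam^2 = 0.47^2 = 0.2209
var = 1 / 0.2209 = 10000/2209 ≈ 4.526935

2.1277, 4.5269


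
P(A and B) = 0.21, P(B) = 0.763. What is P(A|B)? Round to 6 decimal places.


P(A|B) = P(A and B) / P(B) = 0.21 / 0.763 = 30/109 ≈ 0.27522936

0.275229


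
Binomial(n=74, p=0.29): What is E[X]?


E[X] = n*p = 74 * 0.29 = 21.46

21.46


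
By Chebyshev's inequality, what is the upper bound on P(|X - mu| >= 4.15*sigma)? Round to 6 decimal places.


P <= 1/k^2
k^2 = 4.15^2 = 17.2225
1/k^2 = 1 / 17.2225 = 400/6889 ≈ 0.05806358

0.058064


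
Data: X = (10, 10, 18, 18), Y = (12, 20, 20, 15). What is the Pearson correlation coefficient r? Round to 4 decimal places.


r = sum((xi-xbar)(yi-ybar)) / sqrt(sum((xi-xbar)^2) * sum((yi-ybar)^2))
n = 4, xbar = 56/4 = 14, ybar = 67/4 = 16.75
Sxy = sum((xi-xbar)(yi-ybar)) = 12
Sxx = sum((xi-xbar)^2) = 64
Syy = sum((yi-ybar)^2) = 46.75
sqrt(Sxx*Syy) ≈ 54.699177
r = Sxy / sqrt(Sxx*Syy) = 12 / 54.699177 ≈ 0.219382

0.2194


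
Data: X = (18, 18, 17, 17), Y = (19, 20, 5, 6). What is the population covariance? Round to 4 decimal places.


Cov = (1/n)*sum((xi-xbar)(yi-ybar))
n = 4, xbar = 70/4 = 17.5, ybar = 50/4 = 12.5
sum((xi-xbar)(yi-ybar)) = 14
Cov = 14 / 4 = 3.5

3.5000


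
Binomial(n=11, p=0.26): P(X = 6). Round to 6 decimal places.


P = C(n,k) * p^k * (1-p)^(n-k)
C(11,6) = 462
p^k = 0.26^6 ≈ 0.0003089158
(1-p)^(n-k) = 0.74^5 ≈ 0.2219007
P = 462 * 0.0003089158 * 0.2219007 ≈ 0.031669

0.031669


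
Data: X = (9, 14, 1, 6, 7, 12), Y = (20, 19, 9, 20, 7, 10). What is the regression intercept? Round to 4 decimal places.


a = ybar - b*xbar, where b = sum((xi-xbar)(yi-ybar)) / sum((xi-xbar)^2)
n = 6, xbar = 49/6 ≈ 8.166667, ybar = 85/6 ≈ 14.166667
Sxy = sum((xi-xbar)(yi-ybar)) = 299/6 ≈ 49.833333
Sxx = sum((xi-xbar)^2) = 641/6 ≈ 106.833333
b = Sxy / Sxx = 299/641 ≈ 0.466459
a = 14.166667 - 0.466459 * 8.166667 = 6639/641 ≈ 10.357254

10.3573


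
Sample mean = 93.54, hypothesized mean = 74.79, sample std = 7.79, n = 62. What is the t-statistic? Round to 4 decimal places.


t = (xbar - mu0) / (s/sqrt(n))
xbar - mu0 = 93.54 - 74.79 = 18.75
sqrt(62) ≈ 7.87400787
s/sqrt(n) = 7.79 / 7.87400787 ≈ 0.98933099
t = 18.75 / 0.98933099 ≈ 18.952201

18.9522


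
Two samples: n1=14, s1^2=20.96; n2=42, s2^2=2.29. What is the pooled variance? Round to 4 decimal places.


sp^2 = ((n1-1)*s1^2 + (n2-1)*s2^2)/(n1+n2-2)
(n1-1)*s1^2 = 13 * 20.96 = 272.48
(n2-1)*s2^2 = 41 * 2.29 = 93.89
numerator = 272.48 + 93.89 = 366.37
n1+n2-2 = 54
sp^2 = 366.37 / 54 = 36637/5400 ≈ 6.784630

6.7846


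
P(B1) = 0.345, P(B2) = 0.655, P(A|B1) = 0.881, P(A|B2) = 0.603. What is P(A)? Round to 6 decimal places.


P(A) = P(A|B1)*P(B1) + P(A|B2)*P(B2)
P(A|B1)*P(B1) = 0.881 * 0.345 = 0.303945
P(A|B2)*P(B2) = 0.603 * 0.655 = 0.394965
P(A) = 0.303945 + 0.394965 = 0.69891

0.698910


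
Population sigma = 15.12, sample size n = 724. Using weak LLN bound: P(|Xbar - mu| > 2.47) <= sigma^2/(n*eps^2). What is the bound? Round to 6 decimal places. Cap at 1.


bound = min(1, sigma^2/(n*eps^2))
sigma^2 = 15.12^2 = 228.6144
n*eps^2 = 724 * 2.47^2 = 724 * 6.1009 = 4417.0516
sigma^2/(n*eps^2) = 228.6144 / 4417.0516 ≈ 0.05175724

0.051757


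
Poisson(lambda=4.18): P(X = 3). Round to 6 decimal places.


P = e^(-lam) * lam^k / k!
e^(-4.18) ≈ 0.01529851
lam^k = 4.18^3 = 73.034632
k! = 3! = 6
P = 0.01529851 * 73.034632 / 6 ≈ 0.186220

0.186220


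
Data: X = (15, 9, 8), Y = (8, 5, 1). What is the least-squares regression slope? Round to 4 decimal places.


b = sum((xi-xbar)(yi-ybar)) / sum((xi-xbar)^2)
n = 3, xbar = 32/3 ≈ 10.666667, ybar = 14/3 ≈ 4.666667
Sxy = sum((xi-xbar)(yi-ybar)) = 71/3 ≈ 23.666667
Sxx = sum((xi-xbar)^2) = 86/3 ≈ 28.666667
b = Sxy / Sxx = 71/86 ≈ 0.825581

0.8256


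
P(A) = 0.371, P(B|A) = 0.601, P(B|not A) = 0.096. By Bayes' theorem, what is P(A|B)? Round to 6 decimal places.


P(A|B) = P(B|A)*P(A) / P(B), P(B) = P(B|A)*P(A) + P(B|not A)*P(not A)
P(B|A)*P(A) = 0.601 * 0.371 = 0.222971
P(B|not A)*P(not A) = 0.096 * 0.629 = 0.060384
P(B) = 0.222971 + 0.060384 = 0.283355
P(A|B) = 0.222971 / 0.283355 ≈ 0.78689630

0.786896


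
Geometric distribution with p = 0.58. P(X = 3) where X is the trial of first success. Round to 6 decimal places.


P = (1-p)^(k-1) * p
(1-p)^(k-1) = 0.42^2 = 0.1764
P = 0.1764 * 0.58 = 0.102312

0.102312


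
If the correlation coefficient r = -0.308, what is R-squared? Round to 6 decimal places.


R^2 = r^2 = (-0.308)^2 = 0.094864

0.094864


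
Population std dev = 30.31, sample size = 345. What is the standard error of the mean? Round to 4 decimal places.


SE = sigma / sqrt(n)
sqrt(345) ≈ 18.574176
SE = 30.31 / 18.574176 ≈ 1.631836

1.6318


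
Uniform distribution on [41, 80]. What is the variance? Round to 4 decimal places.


Var = (b-a)^2 / 12
(b-a)^2 = (80 - 41)^2 = 1521
Var = 1521/12 = 126.75

126.7500


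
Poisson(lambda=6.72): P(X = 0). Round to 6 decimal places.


P = e^(-lam) * lam^k / k!
e^(-6.72) ≈ 0.001206538
lam^k = 6.72^0 = 1
k! = 0! = 1
P = 0.001206538 * 1 / 1 ≈ 0.001207

0.001207


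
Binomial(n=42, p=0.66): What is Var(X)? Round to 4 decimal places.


Var = n*p*(1-p) = 42 * 0.66 * 0.34 = 9.4248

9.4248


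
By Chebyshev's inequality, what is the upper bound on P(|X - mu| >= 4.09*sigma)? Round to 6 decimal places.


P <= 1/k^2
k^2 = 4.09^2 = 16.7281
1/k^2 = 1 / 16.7281 ≈ 0.05977965

0.059780


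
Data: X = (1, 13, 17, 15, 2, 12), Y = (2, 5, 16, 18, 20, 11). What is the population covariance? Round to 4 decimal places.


Cov = (1/n)*sum((xi-xbar)(yi-ybar))
n = 6, xbar = 60/6 = 10, ybar = 72/6 = 12
sum((xi-xbar)(yi-ybar)) = 61
Cov = 61 / 6 = 61/6 ≈ 10.166667

10.1667


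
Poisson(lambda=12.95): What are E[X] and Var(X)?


E[X] = Var(X) = lambda = 12.95

12.95, 12.95


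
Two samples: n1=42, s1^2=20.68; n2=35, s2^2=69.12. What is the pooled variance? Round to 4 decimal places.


sp^2 = ((n1-1)*s1^2 + (n2-1)*s2^2)/(n1+n2-2)
(n1-1)*s1^2 = 41 * 20.68 = 847.88
(n2-1)*s2^2 = 34 * 69.12 = 2350.08
numerator = 847.88 + 2350.08 = 3197.96
n1+n2-2 = 75
sp^2 = 3197.96 / 75 = 79949/1875 ≈ 42.639467

42.6395


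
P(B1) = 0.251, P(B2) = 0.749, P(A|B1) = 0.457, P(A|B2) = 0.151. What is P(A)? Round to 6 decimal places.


P(A) = P(A|B1)*P(B1) + P(A|B2)*P(B2)
P(A|B1)*P(B1) = 0.457 * 0.251 = 0.114707
P(A|B2)*P(B2) = 0.151 * 0.749 = 0.113099
P(A) = 0.114707 + 0.113099 = 0.227806

0.227806


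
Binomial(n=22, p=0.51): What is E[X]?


E[X] = n*p = 22 * 0.51 = 11.22

11.22


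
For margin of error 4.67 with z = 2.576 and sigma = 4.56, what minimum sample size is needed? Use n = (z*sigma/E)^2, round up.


z*sigma/E = 2.576 * 4.56 / 4.67 ≈ 2.515323
(z*sigma/E)^2 ≈ 6.326852
round up: n = 7

7


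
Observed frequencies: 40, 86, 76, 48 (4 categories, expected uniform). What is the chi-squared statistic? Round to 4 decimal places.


chi2 = sum((O-E)^2/E), E = total/4
total = 250, E = 250/4 = 62.5
(40 - 62.5)^2 / 62.5 = 506.25 / 62.5 = 8.1
(86 - 62.5)^2 / 62.5 = 552.25 / 62.5 = 8.836
(76 - 62.5)^2 / 62.5 = 182.25 / 62.5 = 2.916
(48 - 62.5)^2 / 62.5 = 210.25 / 62.5 = 3.364
chi2 = 23.216

23.2160


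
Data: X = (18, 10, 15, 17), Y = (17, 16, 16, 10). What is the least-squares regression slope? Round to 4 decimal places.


b = sum((xi-xbar)(yi-ybar)) / sum((xi-xbar)^2)
n = 4, xbar = 60/4 = 15, ybar = 59/4 = 14.75
Sxy = sum((xi-xbar)(yi-ybar)) = -9
Sxx = sum((xi-xbar)^2) = 38
b = Sxy / Sxx = -9/38 ≈ -0.236842

-0.2368


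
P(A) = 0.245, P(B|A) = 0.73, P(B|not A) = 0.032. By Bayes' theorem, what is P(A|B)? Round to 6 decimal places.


P(A|B) = P(B|A)*P(A) / P(B), P(B) = P(B|A)*P(A) + P(B|not A)*P(not A)
P(B|A)*P(A) = 0.73 * 0.245 = 0.17885
P(B|not A)*P(not A) = 0.032 * 0.755 = 0.02416
P(B) = 0.17885 + 0.02416 = 0.20301
P(A|B) = 0.17885 / 0.20301 ≈ 0.88099108

0.880991


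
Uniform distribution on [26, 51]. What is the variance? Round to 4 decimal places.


Var = (b-a)^2 / 12
(b-a)^2 = (51 - 26)^2 = 625
Var = 625/12 ≈ 52.083333

52.0833


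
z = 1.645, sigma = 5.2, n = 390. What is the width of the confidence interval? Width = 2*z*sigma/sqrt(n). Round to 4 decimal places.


width = 2*z*sigma/sqrt(n)
2*z*sigma = 2 * 1.645 * 5.2 = 17.108
sqrt(390) ≈ 19.748418
width = 17.108 / 19.748418 ≈ 0.866297

0.8663


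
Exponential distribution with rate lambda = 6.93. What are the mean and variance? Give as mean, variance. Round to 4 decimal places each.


mean = 1/lam, var = 1/lam^2
mean = 1 / 6.93 = 100/693 ≈ 0.144300
lam^2 = 6.93^2 = 48.0249
var = 1 / 48.0249 ≈ 0.020823

0.1443, 0.0208


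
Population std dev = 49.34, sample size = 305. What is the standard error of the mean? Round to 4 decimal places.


SE = sigma / sqrt(n)
sqrt(305) ≈ 17.464249
SE = 49.34 / 17.464249 ≈ 2.825200

2.8252


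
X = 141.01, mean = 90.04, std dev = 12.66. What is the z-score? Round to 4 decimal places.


z = (X - mu) / sigma
X - mu = 141.01 - 90.04 = 50.97
z = 50.97 / 12.66 = 1699/422 ≈ 4.026066

4.0261


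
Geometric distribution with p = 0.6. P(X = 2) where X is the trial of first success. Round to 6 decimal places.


P = (1-p)^(k-1) * p
(1-p)^(k-1) = 0.4^1 = 0.4
P = 0.4 * 0.6 = 0.24

0.240000


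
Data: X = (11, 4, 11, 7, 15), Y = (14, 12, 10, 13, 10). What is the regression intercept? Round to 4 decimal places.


a = ybar - b*xbar, where b = sum((xi-xbar)(yi-ybar)) / sum((xi-xbar)^2)
n = 5, xbar = 48/5 = 9.6, ybar = 59/5 = 11.8
Sxy = sum((xi-xbar)(yi-ybar)) = -13.4
Sxx = sum((xi-xbar)^2) = 71.2
b = Sxy / Sxx = -67/356 ≈ -0.188202
a = 11.8 - (-0.188202) * 9.6 = 1211/89 ≈ 13.606742

13.6067


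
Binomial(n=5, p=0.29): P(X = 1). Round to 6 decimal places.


P = C(n,k) * p^k * (1-p)^(n-k)
C(5,1) = 5
p^k = 0.29^1 = 0.29
(1-p)^(n-k) = 0.71^4 ≈ 0.2541168
P = 5 * 0.29 * 0.2541168 ≈ 0.368469

0.368469


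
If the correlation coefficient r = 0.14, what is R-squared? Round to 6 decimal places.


R^2 = r^2 = (0.14)^2 = 0.0196

0.019600


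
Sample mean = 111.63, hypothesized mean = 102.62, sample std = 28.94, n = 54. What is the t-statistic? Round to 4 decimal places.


t = (xbar - mu0) / (s/sqrt(n))
xbar - mu0 = 111.63 - 102.62 = 9.01
sqrt(54) ≈ 7.34846923
s/sqrt(n) = 28.94 / 7.34846923 ≈ 3.93823518
t = 9.01 / 3.93823518 ≈ 2.287827

2.2878


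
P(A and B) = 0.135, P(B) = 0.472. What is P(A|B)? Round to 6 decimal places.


P(A|B) = P(A and B) / P(B) = 0.135 / 0.472 = 135/472 ≈ 0.28601695

0.286017


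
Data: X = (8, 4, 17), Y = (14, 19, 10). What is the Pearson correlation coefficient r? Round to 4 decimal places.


r = sum((xi-xbar)(yi-ybar)) / sqrt(sum((xi-xbar)^2) * sum((yi-ybar)^2))
n = 3, xbar = 29/3 ≈ 9.666667, ybar = 43/3 ≈ 14.333333
Sxy = sum((xi-xbar)(yi-ybar)) = -173/3 ≈ -57.666667
Sxx = sum((xi-xbar)^2) = 266/3 ≈ 88.666667
Syy = sum((yi-ybar)^2) = 122/3 ≈ 40.666667
sqrt(Sxx*Syy) ≈ 60.048129
r = Sxy / sqrt(Sxx*Syy) = -57.666667 / 60.048129 ≈ -0.960341

-0.9603


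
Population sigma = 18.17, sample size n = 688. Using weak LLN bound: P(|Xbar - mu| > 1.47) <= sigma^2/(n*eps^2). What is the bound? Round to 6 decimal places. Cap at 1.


bound = min(1, sigma^2/(n*eps^2))
sigma^2 = 18.17^2 = 330.1489
n*eps^2 = 688 * 1.47^2 = 688 * 2.1609 = 1486.6992
sigma^2/(n*eps^2) = 330.1489 / 1486.6992 ≈ 0.22206839

0.222068


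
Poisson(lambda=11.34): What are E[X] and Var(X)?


E[X] = Var(X) = lambda = 11.34

11.34, 11.34


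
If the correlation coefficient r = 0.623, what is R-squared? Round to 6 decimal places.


R^2 = r^2 = (0.623)^2 = 0.388129

0.388129


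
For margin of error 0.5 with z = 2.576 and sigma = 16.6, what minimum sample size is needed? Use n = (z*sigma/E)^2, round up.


z*sigma/E = 2.576 * 16.6 / 0.5 = 85.5232
(z*sigma/E)^2 ≈ 7314.217738
round up: n = 7315

7315


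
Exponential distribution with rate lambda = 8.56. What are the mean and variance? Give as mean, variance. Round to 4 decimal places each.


mean = 1/lam, var = 1/lam^2
mean = 1 / 8.56 = 25/214 ≈ 0.116822
lam^2 = 8.56^2 = 73.2736
var = 1 / 73.2736 ≈ 0.013647

0.1168, 0.0136


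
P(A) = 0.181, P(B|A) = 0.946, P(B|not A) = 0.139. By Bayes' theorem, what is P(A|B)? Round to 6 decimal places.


P(A|B) = P(B|A)*P(A) / P(B), P(B) = P(B|A)*P(A) + P(B|not A)*P(not A)
P(B|A)*P(A) = 0.946 * 0.181 = 0.171226
P(B|not A)*P(not A) = 0.139 * 0.819 = 0.113841
P(B) = 0.171226 + 0.113841 = 0.285067
P(A|B) = 0.171226 / 0.285067 ≈ 0.60065178

0.600652


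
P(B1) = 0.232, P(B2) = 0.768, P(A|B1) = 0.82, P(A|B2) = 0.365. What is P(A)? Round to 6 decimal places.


P(A) = P(A|B1)*P(B1) + P(A|B2)*P(B2)
P(A|B1)*P(B1) = 0.82 * 0.232 = 0.19024
P(A|B2)*P(B2) = 0.365 * 0.768 = 0.28032
P(A) = 0.19024 + 0.28032 = 0.47056

0.470560


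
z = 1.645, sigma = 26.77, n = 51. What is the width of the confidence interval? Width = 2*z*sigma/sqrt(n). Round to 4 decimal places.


width = 2*z*sigma/sqrt(n)
2*z*sigma = 2 * 1.645 * 26.77 = 88.0733
sqrt(51) ≈ 7.141428
width = 88.0733 / 7.141428 ≈ 12.332729

12.3327


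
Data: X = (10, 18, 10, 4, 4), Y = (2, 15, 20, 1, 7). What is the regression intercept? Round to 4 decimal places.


a = ybar - b*xbar, where b = sum((xi-xbar)(yi-ybar)) / sum((xi-xbar)^2)
n = 5, xbar = 46/5 = 9.2, ybar = 45/5 = 9
Sxy = sum((xi-xbar)(yi-ybar)) = 108
Sxx = sum((xi-xbar)^2) = 132.8
b = Sxy / Sxx = 135/166 ≈ 0.813253
a = 9 - 0.813253 * 9.2 = 126/83 ≈ 1.518072

1.5181


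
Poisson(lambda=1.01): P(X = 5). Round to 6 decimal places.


P = e^(-lam) * lam^k / k!
e^(-1.01) ≈ 0.3642190
lam^k = 1.01^5 ≈ 1.051010
k! = 5! = 120
P = 0.3642190 * 1.051010 / 120 ≈ 0.003190

0.003190


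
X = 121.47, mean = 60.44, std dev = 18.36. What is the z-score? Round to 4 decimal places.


z = (X - mu) / sigma
X - mu = 121.47 - 60.44 = 61.03
z = 61.03 / 18.36 = 359/108 ≈ 3.324074

3.3241


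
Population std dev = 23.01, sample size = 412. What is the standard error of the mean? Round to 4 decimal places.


SE = sigma / sqrt(n)
sqrt(412) ≈ 20.297783
SE = 23.01 / 20.297783 ≈ 1.133621

1.1336


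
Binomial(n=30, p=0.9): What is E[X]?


E[X] = n*p = 30 * 0.9 = 27

27


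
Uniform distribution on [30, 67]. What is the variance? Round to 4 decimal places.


Var = (b-a)^2 / 12
(b-a)^2 = (67 - 30)^2 = 1369
Var = 1369/12 ≈ 114.083333

114.0833


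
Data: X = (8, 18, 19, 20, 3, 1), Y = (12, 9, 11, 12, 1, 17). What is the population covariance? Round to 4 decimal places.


Cov = (1/n)*sum((xi-xbar)(yi-ybar))
n = 6, xbar = 69/6 = 11.5, ybar = 62/6 = 31/3 ≈ 10.333333
sum((xi-xbar)(yi-ybar)) = 14
Cov = 14 / 6 = 7/3 ≈ 2.333333

2.3333


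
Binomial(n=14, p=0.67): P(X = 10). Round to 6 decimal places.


P = C(n,k) * p^k * (1-p)^(n-k)
C(14,10) = 1001
p^k = 0.67^10 ≈ 0.01822838
(1-p)^(n-k) = 0.33^4 = 0.01185921
P = 1001 * 0.01822838 * 0.01185921 ≈ 0.216390

0.216390


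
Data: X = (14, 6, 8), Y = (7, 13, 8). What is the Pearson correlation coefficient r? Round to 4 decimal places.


r = sum((xi-xbar)(yi-ybar)) / sqrt(sum((xi-xbar)^2) * sum((yi-ybar)^2))
n = 3, xbar = 28/3 ≈ 9.333333, ybar = 28/3 ≈ 9.333333
Sxy = sum((xi-xbar)(yi-ybar)) = -64/3 ≈ -21.333333
Sxx = sum((xi-xbar)^2) = 104/3 ≈ 34.666667
Syy = sum((yi-ybar)^2) = 62/3 ≈ 20.666667
sqrt(Sxx*Syy) ≈ 26.766480
r = Sxy / sqrt(Sxx*Syy) = -21.333333 / 26.766480 ≈ -0.797017

-0.7970


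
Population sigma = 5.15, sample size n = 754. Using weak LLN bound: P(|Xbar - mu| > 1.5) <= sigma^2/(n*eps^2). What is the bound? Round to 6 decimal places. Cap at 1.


bound = min(1, sigma^2/(n*eps^2))
sigma^2 = 5.15^2 = 26.5225
n*eps^2 = 754 * 1.5^2 = 754 * 2.25 = 1696.5
sigma^2/(n*eps^2) = 26.5225 / 1696.5 ≈ 0.01563366

0.015634


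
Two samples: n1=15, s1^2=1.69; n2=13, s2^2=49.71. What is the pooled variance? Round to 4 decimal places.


sp^2 = ((n1-1)*s1^2 + (n2-1)*s2^2)/(n1+n2-2)
(n1-1)*s1^2 = 14 * 1.69 = 23.66
(n2-1)*s2^2 = 12 * 49.71 = 596.52
numerator = 23.66 + 596.52 = 620.18
n1+n2-2 = 26
sp^2 = 620.18 / 26 = 31009/1300 ≈ 23.853077

23.8531


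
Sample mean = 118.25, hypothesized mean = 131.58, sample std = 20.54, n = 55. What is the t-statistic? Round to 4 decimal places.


t = (xbar - mu0) / (s/sqrt(n))
xbar - mu0 = 118.25 - 131.58 = -13.33
sqrt(55) ≈ 7.41619849
s/sqrt(n) = 20.54 / 7.41619849 ≈ 2.76961303
t = -13.33 / 2.76961303 ≈ -4.812947

-4.8129


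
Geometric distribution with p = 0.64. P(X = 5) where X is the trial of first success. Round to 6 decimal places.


P = (1-p)^(k-1) * p
(1-p)^(k-1) = 0.36^4 = 0.01679616
P = 0.01679616 * 0.64 ≈ 0.01074954

0.010750


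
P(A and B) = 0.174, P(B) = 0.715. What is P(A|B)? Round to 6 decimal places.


P(A|B) = P(A and B) / P(B) = 0.174 / 0.715 = 174/715 ≈ 0.24335664

0.243357


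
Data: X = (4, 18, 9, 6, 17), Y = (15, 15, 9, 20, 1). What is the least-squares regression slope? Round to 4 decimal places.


b = sum((xi-xbar)(yi-ybar)) / sum((xi-xbar)^2)
n = 5, xbar = 54/5 = 10.8, ybar = 60/5 = 12
Sxy = sum((xi-xbar)(yi-ybar)) = -100
Sxx = sum((xi-xbar)^2) = 162.8
b = Sxy / Sxx = -250/407 ≈ -0.614251

-0.6143


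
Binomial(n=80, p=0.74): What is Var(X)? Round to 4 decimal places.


Var = n*p*(1-p) = 80 * 0.74 * 0.26 = 15.392

15.3920


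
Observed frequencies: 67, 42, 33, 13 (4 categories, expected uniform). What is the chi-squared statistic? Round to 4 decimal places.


chi2 = sum((O-E)^2/E), E = total/4
total = 155, E = 155/4 = 38.75
(67 - 38.75)^2 / 38.75 = 798.0625 / 38.75 = 12769/620 ≈ 20.595161
(42 - 38.75)^2 / 38.75 = 10.5625 / 38.75 = 169/620 ≈ 0.272581
(33 - 38.75)^2 / 38.75 = 33.0625 / 38.75 = 529/620 ≈ 0.853226
(13 - 38.75)^2 / 38.75 = 663.0625 / 38.75 = 10609/620 ≈ 17.111290
chi2 = 6019/155 ≈ 38.832258

38.8323


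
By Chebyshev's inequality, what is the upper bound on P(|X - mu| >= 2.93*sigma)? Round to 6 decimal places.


P <= 1/k^2
k^2 = 2.93^2 = 8.5849
1/k^2 = 1 / 8.5849 ≈ 0.11648359

0.116484


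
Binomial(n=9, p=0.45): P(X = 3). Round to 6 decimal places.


P = C(n,k) * p^k * (1-p)^(n-k)
C(9,3) = 84
p^k = 0.45^3 = 0.091125
(1-p)^(n-k) = 0.55^6 ≈ 0.02768064
P = 84 * 0.091125 * 0.02768064 ≈ 0.211881

0.211881


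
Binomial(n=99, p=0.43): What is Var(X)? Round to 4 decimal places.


Var = n*p*(1-p) = 99 * 0.43 * 0.57 = 24.2649

24.2649


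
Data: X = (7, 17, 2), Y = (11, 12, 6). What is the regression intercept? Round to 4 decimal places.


a = ybar - b*xbar, where b = sum((xi-xbar)(yi-ybar)) / sum((xi-xbar)^2)
n = 3, xbar = 26/3 ≈ 8.666667, ybar = 29/3 ≈ 9.666667
Sxy = sum((xi-xbar)(yi-ybar)) = 125/3 ≈ 41.666667
Sxx = sum((xi-xbar)^2) = 350/3 ≈ 116.666667
b = Sxy / Sxx = 5/14 ≈ 0.357143
a = 9.666667 - 0.357143 * 8.666667 = 46/7 ≈ 6.571429

6.5714


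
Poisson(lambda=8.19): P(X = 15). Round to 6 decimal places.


P = e^(-lam) * lam^k / k!
e^(-8.19) ≈ 0.0002774139
lam^k = 8.19^15 ≈ 50033228367253.401984
k! = 15! = 1307674368000
P = 0.0002774139 * 50033228367253.401984 / 1307674368000 ≈ 0.010614

0.010614


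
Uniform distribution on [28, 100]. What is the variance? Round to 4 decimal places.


Var = (b-a)^2 / 12
(b-a)^2 = (100 - 28)^2 = 5184
Var = 5184/12 = 432

432.0000


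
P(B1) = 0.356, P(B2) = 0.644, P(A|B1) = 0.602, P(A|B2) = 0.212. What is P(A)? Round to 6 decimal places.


P(A) = P(A|B1)*P(B1) + P(A|B2)*P(B2)
P(A|B1)*P(B1) = 0.602 * 0.356 = 0.214312
P(A|B2)*P(B2) = 0.212 * 0.644 = 0.136528
P(A) = 0.214312 + 0.136528 = 0.35084

0.350840


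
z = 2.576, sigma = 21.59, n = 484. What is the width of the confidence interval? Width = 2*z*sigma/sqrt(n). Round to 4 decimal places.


width = 2*z*sigma/sqrt(n)
2*z*sigma = 2 * 2.576 * 21.59 = 111.23168
sqrt(484) = 22
width = 111.23168 / 22 ≈ 5.055985

5.0560


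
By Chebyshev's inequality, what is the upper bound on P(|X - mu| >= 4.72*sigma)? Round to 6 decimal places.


P <= 1/k^2
k^2 = 4.72^2 = 22.2784
1/k^2 = 1 / 22.2784 ≈ 0.04488653

0.044887


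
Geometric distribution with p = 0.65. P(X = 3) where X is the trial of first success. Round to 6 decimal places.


P = (1-p)^(k-1) * p
(1-p)^(k-1) = 0.35^2 = 0.1225
P = 0.1225 * 0.65 = 0.079625

0.079625


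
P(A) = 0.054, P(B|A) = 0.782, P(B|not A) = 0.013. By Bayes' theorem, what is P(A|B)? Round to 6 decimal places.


P(A|B) = P(B|A)*P(A) / P(B), P(B) = P(B|A)*P(A) + P(B|not A)*P(not A)
P(B|A)*P(A) = 0.782 * 0.054 = 0.042228
P(B|not A)*P(not A) = 0.013 * 0.946 = 0.012298
P(B) = 0.042228 + 0.012298 = 0.054526
P(A|B) = 0.042228 / 0.054526 ≈ 0.77445622

0.774456


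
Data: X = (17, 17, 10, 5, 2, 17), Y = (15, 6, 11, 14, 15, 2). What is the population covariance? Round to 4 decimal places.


Cov = (1/n)*sum((xi-xbar)(yi-ybar))
n = 6, xbar = 68/6 = 34/3 ≈ 11.333333, ybar = 63/6 = 10.5
sum((xi-xbar)(yi-ybar)) = -113
Cov = -113 / 6 = -113/6 ≈ -18.833333

-18.8333


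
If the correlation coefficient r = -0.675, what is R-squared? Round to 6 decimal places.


R^2 = r^2 = (-0.675)^2 = 0.455625

0.455625


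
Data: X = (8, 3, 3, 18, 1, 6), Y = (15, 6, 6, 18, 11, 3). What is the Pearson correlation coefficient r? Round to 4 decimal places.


r = sum((xi-xbar)(yi-ybar)) / sqrt(sum((xi-xbar)^2) * sum((yi-ybar)^2))
n = 6, xbar = 39/6 = 6.5, ybar = 59/6 ≈ 9.833333
Sxy = sum((xi-xbar)(yi-ybar)) = 125.5
Sxx = sum((xi-xbar)^2) = 189.5
Syy = sum((yi-ybar)^2) = 1025/6 ≈ 170.833333
sqrt(Sxx*Syy) ≈ 179.924753
r = Sxy / sqrt(Sxx*Syy) = 125.5 / 179.924753 ≈ 0.697514

0.6975


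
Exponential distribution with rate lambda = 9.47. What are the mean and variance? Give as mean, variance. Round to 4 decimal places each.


mean = 1/lam, var = 1/lam^2
mean = 1 / 9.47 = 100/947 ≈ 0.105597
lam^2 = 9.47^2 = 89.6809
var = 1 / 89.6809 ≈ 0.011151

0.1056, 0.0112


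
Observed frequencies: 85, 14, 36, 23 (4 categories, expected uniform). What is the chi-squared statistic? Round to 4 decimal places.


chi2 = sum((O-E)^2/E), E = total/4
total = 158, E = 158/4 = 39.5
(85 - 39.5)^2 / 39.5 = 2070.25 / 39.5 = 8281/158 ≈ 52.411392
(14 - 39.5)^2 / 39.5 = 650.25 / 39.5 = 2601/158 ≈ 16.462025
(36 - 39.5)^2 / 39.5 = 12.25 / 39.5 = 49/158 ≈ 0.310127
(23 - 39.5)^2 / 39.5 = 272.25 / 39.5 = 1089/158 ≈ 6.892405
chi2 = 6010/79 ≈ 76.075949

76.0759


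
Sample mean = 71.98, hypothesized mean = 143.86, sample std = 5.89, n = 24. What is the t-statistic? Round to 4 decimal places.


t = (xbar - mu0) / (s/sqrt(n))
xbar - mu0 = 71.98 - 143.86 = -71.88
sqrt(24) ≈ 4.89897949
s/sqrt(n) = 5.89 / 4.89897949 ≈ 1.20229122
t = -71.88 / 1.20229122 ≈ -59.785848

-59.7858


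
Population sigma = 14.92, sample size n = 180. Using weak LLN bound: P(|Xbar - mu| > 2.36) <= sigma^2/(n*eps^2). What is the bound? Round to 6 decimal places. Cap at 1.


bound = min(1, sigma^2/(n*eps^2))
sigma^2 = 14.92^2 = 222.6064
n*eps^2 = 180 * 2.36^2 = 180 * 5.5696 = 1002.528
sigma^2/(n*eps^2) = 222.6064 / 1002.528 ≈ 0.22204507

0.222045


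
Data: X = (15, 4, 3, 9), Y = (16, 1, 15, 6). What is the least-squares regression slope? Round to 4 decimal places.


b = sum((xi-xbar)(yi-ybar)) / sum((xi-xbar)^2)
n = 4, xbar = 31/4 = 7.75, ybar = 38/4 = 9.5
Sxy = sum((xi-xbar)(yi-ybar)) = 48.5
Sxx = sum((xi-xbar)^2) = 90.75
b = Sxy / Sxx = 194/363 ≈ 0.534435

0.5344


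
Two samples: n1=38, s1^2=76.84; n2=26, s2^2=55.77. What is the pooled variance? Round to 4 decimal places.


sp^2 = ((n1-1)*s1^2 + (n2-1)*s2^2)/(n1+n2-2)
(n1-1)*s1^2 = 37 * 76.84 = 2843.08
(n2-1)*s2^2 = 25 * 55.77 = 1394.25
numerator = 2843.08 + 1394.25 = 4237.33
n1+n2-2 = 62
sp^2 = 4237.33 / 62 = 423733/6200 ≈ 68.344032

68.3440


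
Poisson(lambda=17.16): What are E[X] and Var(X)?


E[X] = Var(X) = lambda = 17.16

17.16, 17.16


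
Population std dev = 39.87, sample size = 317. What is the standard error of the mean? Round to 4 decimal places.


SE = sigma / sqrt(n)
sqrt(317) ≈ 17.804494
SE = 39.87 / 17.804494 ≈ 2.239322

2.2393


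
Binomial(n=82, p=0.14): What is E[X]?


E[X] = n*p = 82 * 0.14 = 11.48

11.48


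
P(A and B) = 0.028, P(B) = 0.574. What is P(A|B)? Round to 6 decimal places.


P(A|B) = P(A and B) / P(B) = 0.028 / 0.574 = 2/41 ≈ 0.04878049

0.048780


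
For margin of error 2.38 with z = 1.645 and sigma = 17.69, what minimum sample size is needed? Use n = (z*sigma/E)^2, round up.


z*sigma/E = 1.645 * 17.69 / 2.38 = 83143/6800 ≈ 12.226912
(z*sigma/E)^2 ≈ 149.497371
round up: n = 150

150


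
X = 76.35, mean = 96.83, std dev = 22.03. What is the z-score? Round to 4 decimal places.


z = (X - mu) / sigma
X - mu = 76.35 - 96.83 = -20.48
z = -20.48 / 22.03 = -2048/2203 ≈ -0.929641

-0.9296


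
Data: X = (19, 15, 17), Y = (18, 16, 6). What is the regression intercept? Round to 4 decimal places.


a = ybar - b*xbar, where b = sum((xi-xbar)(yi-ybar)) / sum((xi-xbar)^2)
n = 3, xbar = 51/3 = 17, ybar = 40/3 ≈ 13.333333
Sxy = sum((xi-xbar)(yi-ybar)) = 4
Sxx = sum((xi-xbar)^2) = 8
b = Sxy / Sxx = 0.5
a = 13.333333 - 0.5 * 17 = 29/6 ≈ 4.833333

4.8333


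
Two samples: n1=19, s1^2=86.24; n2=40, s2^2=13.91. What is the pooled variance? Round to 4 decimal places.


sp^2 = ((n1-1)*s1^2 + (n2-1)*s2^2)/(n1+n2-2)
(n1-1)*s1^2 = 18 * 86.24 = 1552.32
(n2-1)*s2^2 = 39 * 13.91 = 542.49
numerator = 1552.32 + 542.49 = 2094.81
n1+n2-2 = 57
sp^2 = 2094.81 / 57 = 69827/1900 ≈ 36.751053

36.7511


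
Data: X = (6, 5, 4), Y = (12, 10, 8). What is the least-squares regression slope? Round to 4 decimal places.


b = sum((xi-xbar)(yi-ybar)) / sum((xi-xbar)^2)
n = 3, xbar = 15/3 = 5, ybar = 30/3 = 10
Sxy = sum((xi-xbar)(yi-ybar)) = 4
Sxx = sum((xi-xbar)^2) = 2
b = Sxy / Sxx = 2

2.0000


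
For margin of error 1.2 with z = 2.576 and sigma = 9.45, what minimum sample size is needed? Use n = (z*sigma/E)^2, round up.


z*sigma/E = 2.576 * 9.45 / 1.2 = 20.286
(z*sigma/E)^2 = 411.521796
round up: n = 412

412


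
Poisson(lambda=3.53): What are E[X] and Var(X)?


E[X] = Var(X) = lambda = 3.53

3.53, 3.53


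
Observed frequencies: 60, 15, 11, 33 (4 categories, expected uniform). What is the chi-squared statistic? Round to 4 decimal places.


chi2 = sum((O-E)^2/E), E = total/4
total = 119, E = 119/4 = 29.75
(60 - 29.75)^2 / 29.75 = 915.0625 / 29.75 = 14641/476 ≈ 30.758403
(15 - 29.75)^2 / 29.75 = 217.5625 / 29.75 = 3481/476 ≈ 7.313025
(11 - 29.75)^2 / 29.75 = 351.5625 / 29.75 = 5625/476 ≈ 11.817227
(33 - 29.75)^2 / 29.75 = 10.5625 / 29.75 = 169/476 ≈ 0.355042
chi2 = 5979/119 ≈ 50.243697

50.2437


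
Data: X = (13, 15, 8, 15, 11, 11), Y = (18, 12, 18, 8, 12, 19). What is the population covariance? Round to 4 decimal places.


Cov = (1/n)*sum((xi-xbar)(yi-ybar))
n = 6, xbar = 73/6 ≈ 12.166667, ybar = 87/6 = 14.5
sum((xi-xbar)(yi-ybar)) = -39.5
Cov = -39.5 / 6 = -79/12 ≈ -6.583333

-6.5833


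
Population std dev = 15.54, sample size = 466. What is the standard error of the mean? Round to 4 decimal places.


SE = sigma / sqrt(n)
sqrt(466) ≈ 21.587033
SE = 15.54 / 21.587033 ≈ 0.719877

0.7199


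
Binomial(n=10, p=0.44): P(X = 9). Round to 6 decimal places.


P = C(n,k) * p^k * (1-p)^(n-k)
C(10,9) = 10
p^k = 0.44^9 ≈ 0.0006181218
(1-p)^(n-k) = 0.56^1 = 0.56
P = 10 * 0.0006181218 * 0.56 ≈ 0.003461

0.003461


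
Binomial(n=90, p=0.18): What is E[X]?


E[X] = n*p = 90 * 0.18 = 16.2

16.2


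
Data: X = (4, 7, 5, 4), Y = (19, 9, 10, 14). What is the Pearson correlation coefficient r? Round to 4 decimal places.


r = sum((xi-xbar)(yi-ybar)) / sqrt(sum((xi-xbar)^2) * sum((yi-ybar)^2))
n = 4, xbar = 20/4 = 5, ybar = 52/4 = 13
Sxy = sum((xi-xbar)(yi-ybar)) = -15
Sxx = sum((xi-xbar)^2) = 6
Syy = sum((yi-ybar)^2) = 62
sqrt(Sxx*Syy) ≈ 19.287302
r = Sxy / sqrt(Sxx*Syy) = -15 / 19.287302 ≈ -0.777714

-0.7777


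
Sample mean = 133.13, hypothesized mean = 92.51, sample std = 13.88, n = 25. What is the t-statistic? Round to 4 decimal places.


t = (xbar - mu0) / (s/sqrt(n))
xbar - mu0 = 133.13 - 92.51 = 40.62
sqrt(25) = 5
s/sqrt(n) = 13.88 / 5 = 2.776
t = 40.62 / 2.776 = 10155/694 ≈ 14.632565

14.6326


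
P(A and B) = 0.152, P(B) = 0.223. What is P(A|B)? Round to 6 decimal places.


P(A|B) = P(A and B) / P(B) = 0.152 / 0.223 = 152/223 ≈ 0.68161435

0.681614


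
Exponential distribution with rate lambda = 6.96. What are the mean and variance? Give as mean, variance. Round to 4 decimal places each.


mean = 1/lam, var = 1/lam^2
mean = 1 / 6.96 = 25/174 ≈ 0.143678
lam^2 = 6.96^2 = 48.4416
var = 1 / 48.4416 ≈ 0.020643

0.1437, 0.0206


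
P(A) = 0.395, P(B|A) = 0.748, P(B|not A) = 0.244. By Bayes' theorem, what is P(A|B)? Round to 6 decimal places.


P(A|B) = P(B|A)*P(A) / P(B), P(B) = P(B|A)*P(A) + P(B|not A)*P(not A)
P(B|A)*P(A) = 0.748 * 0.395 = 0.29546
P(B|not A)*P(not A) = 0.244 * 0.605 = 0.14762
P(B) = 0.29546 + 0.14762 = 0.44308
P(A|B) = 0.29546 / 0.44308 = 1343/2014 ≈ 0.66683217

0.666832


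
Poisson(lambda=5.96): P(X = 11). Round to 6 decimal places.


P = e^(-lam) * lam^k / k!
e^(-5.96) ≈ 0.002579912
lam^k = 5.96^11 ≈ 337061273.360379
k! = 11! = 39916800
P = 0.002579912 * 337061273.360379 / 39916800 ≈ 0.021785

0.021785


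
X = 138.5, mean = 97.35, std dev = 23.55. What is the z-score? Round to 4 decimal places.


z = (X - mu) / sigma
X - mu = 138.5 - 97.35 = 41.15
z = 41.15 / 23.55 = 823/471 ≈ 1.747346

1.7473


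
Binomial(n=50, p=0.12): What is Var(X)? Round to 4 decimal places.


Var = n*p*(1-p) = 50 * 0.12 * 0.88 = 5.28

5.2800


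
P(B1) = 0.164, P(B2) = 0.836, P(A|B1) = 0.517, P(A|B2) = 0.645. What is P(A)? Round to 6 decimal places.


P(A) = P(A|B1)*P(B1) + P(A|B2)*P(B2)
P(A|B1)*P(B1) = 0.517 * 0.164 = 0.084788
P(A|B2)*P(B2) = 0.645 * 0.836 = 0.53922
P(A) = 0.084788 + 0.53922 = 0.624008

0.624008


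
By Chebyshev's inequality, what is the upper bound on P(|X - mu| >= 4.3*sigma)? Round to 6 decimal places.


P <= 1/k^2
k^2 = 4.3^2 = 18.49
1/k^2 = 1 / 18.49 = 100/1849 ≈ 0.05408329

0.054083


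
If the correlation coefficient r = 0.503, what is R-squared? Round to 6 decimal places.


R^2 = r^2 = (0.503)^2 = 0.253009

0.253009


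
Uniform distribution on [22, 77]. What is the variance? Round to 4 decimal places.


Var = (b-a)^2 / 12
(b-a)^2 = (77 - 22)^2 = 3025
Var = 3025/12 ≈ 252.083333

252.0833


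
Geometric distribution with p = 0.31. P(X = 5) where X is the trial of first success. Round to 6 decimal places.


P = (1-p)^(k-1) * p
(1-p)^(k-1) = 0.69^4 ≈ 0.2266712
P = 0.2266712 * 0.31 ≈ 0.07026808

0.070268


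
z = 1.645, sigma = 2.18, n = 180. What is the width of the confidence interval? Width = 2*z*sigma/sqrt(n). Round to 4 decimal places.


width = 2*z*sigma/sqrt(n)
2*z*sigma = 2 * 1.645 * 2.18 = 7.1722
sqrt(180) ≈ 13.416408
width = 7.1722 / 13.416408 ≈ 0.534584

0.5346


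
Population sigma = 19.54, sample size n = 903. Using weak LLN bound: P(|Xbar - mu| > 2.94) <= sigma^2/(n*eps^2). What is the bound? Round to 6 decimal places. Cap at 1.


bound = min(1, sigma^2/(n*eps^2))
sigma^2 = 19.54^2 = 381.8116
n*eps^2 = 903 * 2.94^2 = 903 * 8.6436 = 7805.1708
sigma^2/(n*eps^2) = 381.8116 / 7805.1708 ≈ 0.04891778

0.048918


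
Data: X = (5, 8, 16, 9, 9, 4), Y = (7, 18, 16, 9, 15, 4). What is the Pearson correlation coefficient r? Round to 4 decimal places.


r = sum((xi-xbar)(yi-ybar)) / sqrt(sum((xi-xbar)^2) * sum((yi-ybar)^2))
n = 6, xbar = 51/6 = 8.5, ybar = 69/6 = 11.5
Sxy = sum((xi-xbar)(yi-ybar)) = 80.5
Sxx = sum((xi-xbar)^2) = 89.5
Syy = sum((yi-ybar)^2) = 157.5
sqrt(Sxx*Syy) ≈ 118.727629
r = Sxy / sqrt(Sxx*Syy) = 80.5 / 118.727629 ≈ 0.678022

0.6780


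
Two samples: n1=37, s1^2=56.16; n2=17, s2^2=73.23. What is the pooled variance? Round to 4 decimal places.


sp^2 = ((n1-1)*s1^2 + (n2-1)*s2^2)/(n1+n2-2)
(n1-1)*s1^2 = 36 * 56.16 = 2021.76
(n2-1)*s2^2 = 16 * 73.23 = 1171.68
numerator = 2021.76 + 1171.68 = 3193.44
n1+n2-2 = 52
sp^2 = 3193.44 / 52 = 19959/325 ≈ 61.412308

61.4123


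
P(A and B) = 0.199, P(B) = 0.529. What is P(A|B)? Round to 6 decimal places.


P(A|B) = P(A and B) / P(B) = 0.199 / 0.529 = 199/529 ≈ 0.37618147

0.376181


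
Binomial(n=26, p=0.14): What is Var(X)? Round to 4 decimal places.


Var = n*p*(1-p) = 26 * 0.14 * 0.86 = 3.1304

3.1304
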